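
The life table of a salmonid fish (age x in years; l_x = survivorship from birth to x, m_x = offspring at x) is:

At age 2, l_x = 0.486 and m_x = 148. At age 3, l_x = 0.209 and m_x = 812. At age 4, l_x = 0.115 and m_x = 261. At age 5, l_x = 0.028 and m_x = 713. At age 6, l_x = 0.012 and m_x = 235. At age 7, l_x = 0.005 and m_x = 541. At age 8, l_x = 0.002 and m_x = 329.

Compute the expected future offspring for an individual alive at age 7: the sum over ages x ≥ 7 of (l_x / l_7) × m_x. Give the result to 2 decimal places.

672.60

l_7 = 0.005. Conditional survival from age 7 to x is l_x / l_7.
  x=7: (0.005/0.005) × 541 = 541.0000
  x=8: (0.002/0.005) × 329 = 131.6000
Sum = 541.0000 + 131.6000 = 672.6000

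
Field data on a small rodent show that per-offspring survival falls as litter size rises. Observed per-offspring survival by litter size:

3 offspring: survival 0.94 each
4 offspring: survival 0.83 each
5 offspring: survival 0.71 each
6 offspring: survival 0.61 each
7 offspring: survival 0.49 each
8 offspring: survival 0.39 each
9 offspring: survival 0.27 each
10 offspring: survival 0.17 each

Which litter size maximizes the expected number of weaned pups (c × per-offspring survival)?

6

Expected weaned pups = c × s(c):
  c=3: 3 × 0.94 = 2.820
  c=4: 4 × 0.83 = 3.320
  c=5: 5 × 0.71 = 3.550
  c=6: 6 × 0.61 = 3.660
  c=7: 7 × 0.49 = 3.430
  c=8: 8 × 0.39 = 3.120
  c=9: 9 × 0.27 = 2.430
  c=10: 10 × 0.17 = 1.700
Maximum at c = 6 (3.660 weaned pups).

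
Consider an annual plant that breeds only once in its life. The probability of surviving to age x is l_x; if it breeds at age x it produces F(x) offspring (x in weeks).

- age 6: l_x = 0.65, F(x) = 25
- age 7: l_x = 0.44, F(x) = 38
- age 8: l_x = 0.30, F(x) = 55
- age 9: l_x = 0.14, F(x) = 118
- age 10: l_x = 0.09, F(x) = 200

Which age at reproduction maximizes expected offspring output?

Expected offspring if breeding at age x = l_x × F(x):
  age 6: 0.65 × 25 = 16.250
  age 7: 0.44 × 38 = 16.720
  age 8: 0.30 × 55 = 16.500
  age 9: 0.14 × 118 = 16.520
  age 10: 0.09 × 200 = 18.000
Maximum at age 10 (18.000).

10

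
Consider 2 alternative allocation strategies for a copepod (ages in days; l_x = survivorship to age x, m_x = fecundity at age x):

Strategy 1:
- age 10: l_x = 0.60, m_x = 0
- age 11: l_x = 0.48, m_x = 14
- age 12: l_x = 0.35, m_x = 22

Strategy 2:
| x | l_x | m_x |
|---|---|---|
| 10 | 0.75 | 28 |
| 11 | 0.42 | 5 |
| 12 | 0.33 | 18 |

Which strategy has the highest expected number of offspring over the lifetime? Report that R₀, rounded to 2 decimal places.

Strategy 1: R₀ = 0.60×0 + 0.48×14 + 0.35×22 = 14.4200
Strategy 2: R₀ = 0.75×28 + 0.42×5 + 0.33×18 = 29.0400
Highest R₀: strategy 2 with 29.0400.

29.04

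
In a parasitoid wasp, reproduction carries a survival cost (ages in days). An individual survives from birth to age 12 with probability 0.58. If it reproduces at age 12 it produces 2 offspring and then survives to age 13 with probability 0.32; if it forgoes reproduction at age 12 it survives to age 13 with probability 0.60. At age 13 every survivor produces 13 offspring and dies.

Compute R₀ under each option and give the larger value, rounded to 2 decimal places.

breed at age 12: R₀ = 0.58 × (2 + 0.32 × 13) = 0.58 × 6.1600 = 3.5728
delay to age 13: R₀ = 0.58 × (0.60 × 13) = 0.58 × 7.8000 = 4.5240
Higher: delay to age 13 (4.5240).

4.52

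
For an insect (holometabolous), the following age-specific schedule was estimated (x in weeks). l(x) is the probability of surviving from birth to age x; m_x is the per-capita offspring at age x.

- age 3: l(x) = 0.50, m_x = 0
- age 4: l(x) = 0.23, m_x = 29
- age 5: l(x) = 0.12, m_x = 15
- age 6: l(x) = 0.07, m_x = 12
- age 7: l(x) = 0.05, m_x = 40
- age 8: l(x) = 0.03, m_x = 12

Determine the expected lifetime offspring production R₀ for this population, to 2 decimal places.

R₀ = Σ l(x) m_x:
  age 3: 0.50 × 0 = 0.0000
  age 4: 0.23 × 29 = 6.6700
  age 5: 0.12 × 15 = 1.8000
  age 6: 0.07 × 12 = 0.8400
  age 7: 0.05 × 40 = 2.0000
  age 8: 0.03 × 12 = 0.3600
R₀ = 0.0000 + 6.6700 + 1.8000 + 0.8400 + 2.0000 + 0.3600 = 11.6700

11.67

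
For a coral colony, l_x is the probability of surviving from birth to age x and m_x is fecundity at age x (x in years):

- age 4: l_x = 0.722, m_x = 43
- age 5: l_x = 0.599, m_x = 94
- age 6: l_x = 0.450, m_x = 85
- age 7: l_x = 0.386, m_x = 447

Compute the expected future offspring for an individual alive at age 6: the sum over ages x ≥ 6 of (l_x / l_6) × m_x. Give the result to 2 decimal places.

l_6 = 0.450. Conditional survival from age 6 to x is l_x / l_6.
  x=6: (0.450/0.450) × 85 = 85.0000
  x=7: (0.386/0.450) × 447 = 383.4267
Sum = 85.0000 + 383.4267 = 468.4267

468.43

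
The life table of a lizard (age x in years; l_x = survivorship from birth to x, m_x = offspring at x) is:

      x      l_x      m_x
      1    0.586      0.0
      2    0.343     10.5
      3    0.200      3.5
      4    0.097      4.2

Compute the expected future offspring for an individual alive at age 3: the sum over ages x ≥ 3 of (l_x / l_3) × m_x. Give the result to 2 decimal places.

5.54

l_3 = 0.200. Conditional survival from age 3 to x is l_x / l_3.
  x=3: (0.200/0.200) × 3.5 = 3.5000
  x=4: (0.097/0.200) × 4.2 = 2.0370
Sum = 3.5000 + 2.0370 = 5.5370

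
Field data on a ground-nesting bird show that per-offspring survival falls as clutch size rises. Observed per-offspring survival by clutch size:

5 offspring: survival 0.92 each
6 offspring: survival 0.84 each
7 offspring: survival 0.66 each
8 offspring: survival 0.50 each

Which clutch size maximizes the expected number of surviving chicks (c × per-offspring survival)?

Expected surviving chicks = c × s(c):
  c=5: 5 × 0.92 = 4.600
  c=6: 6 × 0.84 = 5.040
  c=7: 7 × 0.66 = 4.620
  c=8: 8 × 0.50 = 4.000
Maximum at c = 6 (5.040 surviving chicks).

6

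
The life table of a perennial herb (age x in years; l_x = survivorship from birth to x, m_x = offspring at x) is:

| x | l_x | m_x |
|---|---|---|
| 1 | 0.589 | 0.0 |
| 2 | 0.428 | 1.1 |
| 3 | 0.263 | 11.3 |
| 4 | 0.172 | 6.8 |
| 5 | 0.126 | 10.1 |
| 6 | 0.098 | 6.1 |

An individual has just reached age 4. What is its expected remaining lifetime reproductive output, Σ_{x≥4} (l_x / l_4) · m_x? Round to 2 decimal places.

l_4 = 0.172. Conditional survival from age 4 to x is l_x / l_4.
  x=4: (0.172/0.172) × 6.8 = 6.8000
  x=5: (0.126/0.172) × 10.1 = 7.3988
  x=6: (0.098/0.172) × 6.1 = 3.4756
Sum = 6.8000 + 7.3988 + 3.4756 = 17.6744

17.67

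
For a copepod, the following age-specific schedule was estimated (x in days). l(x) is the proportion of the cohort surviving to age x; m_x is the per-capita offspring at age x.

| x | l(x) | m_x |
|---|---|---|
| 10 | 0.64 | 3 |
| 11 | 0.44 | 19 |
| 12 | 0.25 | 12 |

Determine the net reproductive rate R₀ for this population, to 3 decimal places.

13.280

R₀ = Σ l(x) m_x:
  age 10: 0.64 × 3 = 1.9200
  age 11: 0.44 × 19 = 8.3600
  age 12: 0.25 × 12 = 3.0000
R₀ = 1.9200 + 8.3600 + 3.0000 = 13.2800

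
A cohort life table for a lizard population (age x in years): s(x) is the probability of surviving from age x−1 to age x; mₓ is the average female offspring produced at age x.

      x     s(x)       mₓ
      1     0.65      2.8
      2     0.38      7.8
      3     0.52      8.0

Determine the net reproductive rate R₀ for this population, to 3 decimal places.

Survivorship from birth: l_x = s_1·s_2·…·s_x.
  l_1 = 0.65000
  l_2 = 0.24700
  l_3 = 0.12844
R₀ = Σ l_x mₓ:
  age 1: 0.65000 × 2.8 = 1.8200
  age 2: 0.24700 × 7.8 = 1.9266
  age 3: 0.12844 × 8.0 = 1.0275
R₀ = 1.8200 + 1.9266 + 1.0275 = 4.7741

4.774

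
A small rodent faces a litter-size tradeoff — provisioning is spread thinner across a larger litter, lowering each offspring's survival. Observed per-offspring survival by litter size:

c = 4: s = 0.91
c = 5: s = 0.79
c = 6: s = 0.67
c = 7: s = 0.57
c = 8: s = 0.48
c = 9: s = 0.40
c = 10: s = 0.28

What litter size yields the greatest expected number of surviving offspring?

6

Expected surviving offspring = c × s(c):
  c=4: 4 × 0.91 = 3.640
  c=5: 5 × 0.79 = 3.950
  c=6: 6 × 0.67 = 4.020
  c=7: 7 × 0.57 = 3.990
  c=8: 8 × 0.48 = 3.840
  c=9: 9 × 0.40 = 3.600
  c=10: 10 × 0.28 = 2.800
Maximum at c = 6 (4.020 surviving offspring).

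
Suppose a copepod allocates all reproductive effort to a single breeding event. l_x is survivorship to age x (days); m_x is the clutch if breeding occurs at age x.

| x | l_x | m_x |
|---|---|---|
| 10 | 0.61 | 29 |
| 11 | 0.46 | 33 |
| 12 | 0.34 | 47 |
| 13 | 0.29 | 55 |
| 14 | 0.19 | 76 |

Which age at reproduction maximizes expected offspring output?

Expected offspring if breeding at age x = l_x × m_x:
  age 10: 0.61 × 29 = 17.690
  age 11: 0.46 × 33 = 15.180
  age 12: 0.34 × 47 = 15.980
  age 13: 0.29 × 55 = 15.950
  age 14: 0.19 × 76 = 14.440
Maximum at age 10 (17.690).

10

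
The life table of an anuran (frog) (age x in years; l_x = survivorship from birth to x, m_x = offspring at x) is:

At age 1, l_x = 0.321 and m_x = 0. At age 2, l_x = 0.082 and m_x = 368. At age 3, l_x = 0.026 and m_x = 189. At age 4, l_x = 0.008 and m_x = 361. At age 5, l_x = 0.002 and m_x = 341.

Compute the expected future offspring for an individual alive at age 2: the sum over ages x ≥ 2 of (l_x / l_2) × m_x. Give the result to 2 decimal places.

471.46

l_2 = 0.082. Conditional survival from age 2 to x is l_x / l_2.
  x=2: (0.082/0.082) × 368 = 368.0000
  x=3: (0.026/0.082) × 189 = 59.9268
  x=4: (0.008/0.082) × 361 = 35.2195
  x=5: (0.002/0.082) × 341 = 8.3171
Sum = 368.0000 + 59.9268 + 35.2195 + 8.3171 = 471.4634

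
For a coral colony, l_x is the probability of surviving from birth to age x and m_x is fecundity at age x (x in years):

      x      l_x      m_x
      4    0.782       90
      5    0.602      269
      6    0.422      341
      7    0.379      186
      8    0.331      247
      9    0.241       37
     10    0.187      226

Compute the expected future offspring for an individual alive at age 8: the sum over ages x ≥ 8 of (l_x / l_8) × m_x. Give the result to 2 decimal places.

l_8 = 0.331. Conditional survival from age 8 to x is l_x / l_8.
  x=8: (0.331/0.331) × 247 = 247.0000
  x=9: (0.241/0.331) × 37 = 26.9396
  x=10: (0.187/0.331) × 226 = 127.6798
Sum = 247.0000 + 26.9396 + 127.6798 = 401.6193

401.62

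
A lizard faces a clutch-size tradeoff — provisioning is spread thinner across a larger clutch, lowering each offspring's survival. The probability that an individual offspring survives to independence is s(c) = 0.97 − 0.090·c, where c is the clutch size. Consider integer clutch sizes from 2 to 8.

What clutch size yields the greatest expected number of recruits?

Expected recruits = c × s(c):
  c=2: 2 × 0.790 = 1.580
  c=3: 3 × 0.700 = 2.100
  c=4: 4 × 0.610 = 2.440
  c=5: 5 × 0.520 = 2.600
  c=6: 6 × 0.430 = 2.580
  c=7: 7 × 0.340 = 2.380
  c=8: 8 × 0.250 = 2.000
Maximum at c = 5 (2.600 recruits).

5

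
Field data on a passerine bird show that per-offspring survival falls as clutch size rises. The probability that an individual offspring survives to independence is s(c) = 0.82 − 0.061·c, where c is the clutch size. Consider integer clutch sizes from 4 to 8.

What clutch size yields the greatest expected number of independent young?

Expected independent young = c × s(c):
  c=4: 4 × 0.576 = 2.304
  c=5: 5 × 0.515 = 2.575
  c=6: 6 × 0.454 = 2.724
  c=7: 7 × 0.393 = 2.751
  c=8: 8 × 0.332 = 2.656
Maximum at c = 7 (2.751 independent young).

7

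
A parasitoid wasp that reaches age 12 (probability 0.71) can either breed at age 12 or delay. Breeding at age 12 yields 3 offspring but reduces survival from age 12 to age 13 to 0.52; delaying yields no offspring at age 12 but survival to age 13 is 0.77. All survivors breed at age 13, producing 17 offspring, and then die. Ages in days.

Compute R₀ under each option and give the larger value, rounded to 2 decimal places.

9.29

breed at age 12: R₀ = 0.71 × (3 + 0.52 × 17) = 0.71 × 11.8400 = 8.4064
delay to age 13: R₀ = 0.71 × (0.77 × 17) = 0.71 × 13.0900 = 9.2939
Higher: delay to age 13 (9.2939).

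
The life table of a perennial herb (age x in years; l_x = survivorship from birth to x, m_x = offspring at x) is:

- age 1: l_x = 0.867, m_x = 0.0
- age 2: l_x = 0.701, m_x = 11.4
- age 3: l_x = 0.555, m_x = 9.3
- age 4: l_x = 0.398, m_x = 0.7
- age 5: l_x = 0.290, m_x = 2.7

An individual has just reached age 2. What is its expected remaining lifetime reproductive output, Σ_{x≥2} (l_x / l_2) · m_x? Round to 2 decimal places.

l_2 = 0.701. Conditional survival from age 2 to x is l_x / l_2.
  x=2: (0.701/0.701) × 11.4 = 11.4000
  x=3: (0.555/0.701) × 9.3 = 7.3631
  x=4: (0.398/0.701) × 0.7 = 0.3974
  x=5: (0.290/0.701) × 2.7 = 1.1170
Sum = 11.4000 + 7.3631 + 0.3974 + 1.1170 = 20.2775

20.28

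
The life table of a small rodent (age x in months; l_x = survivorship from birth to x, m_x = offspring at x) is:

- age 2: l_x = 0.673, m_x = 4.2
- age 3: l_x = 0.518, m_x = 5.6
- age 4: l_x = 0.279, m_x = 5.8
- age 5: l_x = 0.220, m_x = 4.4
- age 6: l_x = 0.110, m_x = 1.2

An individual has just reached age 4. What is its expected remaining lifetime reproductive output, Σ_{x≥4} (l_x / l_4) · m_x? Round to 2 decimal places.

l_4 = 0.279. Conditional survival from age 4 to x is l_x / l_4.
  x=4: (0.279/0.279) × 5.8 = 5.8000
  x=5: (0.220/0.279) × 4.4 = 3.4695
  x=6: (0.110/0.279) × 1.2 = 0.4731
Sum = 5.8000 + 3.4695 + 0.4731 = 9.7427

9.74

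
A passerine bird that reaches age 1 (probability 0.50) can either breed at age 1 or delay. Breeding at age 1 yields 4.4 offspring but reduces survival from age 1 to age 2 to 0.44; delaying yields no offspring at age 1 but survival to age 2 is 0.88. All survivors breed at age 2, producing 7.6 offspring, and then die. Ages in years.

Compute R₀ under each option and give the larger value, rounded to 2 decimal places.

breed at age 1: R₀ = 0.50 × (4.4 + 0.44 × 7.6) = 0.50 × 7.7440 = 3.8720
delay to age 2: R₀ = 0.50 × (0.88 × 7.6) = 0.50 × 6.6880 = 3.3440
Higher: breed at age 1 (3.8720).

3.87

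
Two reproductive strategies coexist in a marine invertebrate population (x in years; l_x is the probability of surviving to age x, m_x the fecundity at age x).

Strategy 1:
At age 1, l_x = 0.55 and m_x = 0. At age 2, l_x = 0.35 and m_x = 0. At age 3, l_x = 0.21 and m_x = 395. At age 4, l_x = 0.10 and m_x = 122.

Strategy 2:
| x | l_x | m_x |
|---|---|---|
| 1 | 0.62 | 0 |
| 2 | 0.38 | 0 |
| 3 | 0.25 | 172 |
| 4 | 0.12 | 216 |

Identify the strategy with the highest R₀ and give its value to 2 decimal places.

95.15

Strategy 1: R₀ = 0.55×0 + 0.35×0 + 0.21×395 + 0.10×122 = 95.1500
Strategy 2: R₀ = 0.62×0 + 0.38×0 + 0.25×172 + 0.12×216 = 68.9200
Highest R₀: strategy 1 with 95.1500.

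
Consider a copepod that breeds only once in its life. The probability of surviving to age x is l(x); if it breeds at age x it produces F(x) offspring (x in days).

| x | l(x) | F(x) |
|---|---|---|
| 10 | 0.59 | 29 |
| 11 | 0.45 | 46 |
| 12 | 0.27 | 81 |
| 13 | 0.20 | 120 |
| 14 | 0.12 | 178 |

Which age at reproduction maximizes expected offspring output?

Expected offspring if breeding at age x = l(x) × F(x):
  age 10: 0.59 × 29 = 17.110
  age 11: 0.45 × 46 = 20.700
  age 12: 0.27 × 81 = 21.870
  age 13: 0.20 × 120 = 24.000
  age 14: 0.12 × 178 = 21.360
Maximum at age 13 (24.000).

13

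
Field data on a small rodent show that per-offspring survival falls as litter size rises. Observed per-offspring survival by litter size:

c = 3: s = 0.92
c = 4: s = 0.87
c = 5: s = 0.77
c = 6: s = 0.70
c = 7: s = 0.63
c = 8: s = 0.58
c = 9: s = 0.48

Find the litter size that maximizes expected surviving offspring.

Expected surviving offspring = c × s(c):
  c=3: 3 × 0.92 = 2.760
  c=4: 4 × 0.87 = 3.480
  c=5: 5 × 0.77 = 3.850
  c=6: 6 × 0.70 = 4.200
  c=7: 7 × 0.63 = 4.410
  c=8: 8 × 0.58 = 4.640
  c=9: 9 × 0.48 = 4.320
Maximum at c = 8 (4.640 surviving offspring).

8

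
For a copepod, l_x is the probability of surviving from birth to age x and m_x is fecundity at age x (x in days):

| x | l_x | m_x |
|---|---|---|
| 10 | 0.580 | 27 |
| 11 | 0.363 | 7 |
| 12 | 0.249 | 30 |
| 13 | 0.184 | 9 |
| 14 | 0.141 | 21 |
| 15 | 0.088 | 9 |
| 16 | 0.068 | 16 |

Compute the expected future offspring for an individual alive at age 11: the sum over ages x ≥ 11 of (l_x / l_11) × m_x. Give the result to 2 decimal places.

45.48

l_11 = 0.363. Conditional survival from age 11 to x is l_x / l_11.
  x=11: (0.363/0.363) × 7 = 7.0000
  x=12: (0.249/0.363) × 30 = 20.5785
  x=13: (0.184/0.363) × 9 = 4.5620
  x=14: (0.141/0.363) × 21 = 8.1570
  x=15: (0.088/0.363) × 9 = 2.1818
  x=16: (0.068/0.363) × 16 = 2.9972
Sum = 7.0000 + 20.5785 + 4.5620 + 8.1570 + 2.1818 + 2.9972 = 45.4766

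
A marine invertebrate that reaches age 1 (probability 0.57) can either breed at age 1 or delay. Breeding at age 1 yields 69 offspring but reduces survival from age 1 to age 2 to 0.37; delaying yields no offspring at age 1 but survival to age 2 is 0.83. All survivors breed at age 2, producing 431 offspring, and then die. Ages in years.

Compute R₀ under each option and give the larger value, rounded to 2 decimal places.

203.91

breed at age 1: R₀ = 0.57 × (69 + 0.37 × 431) = 0.57 × 228.4700 = 130.2279
delay to age 2: R₀ = 0.57 × (0.83 × 431) = 0.57 × 357.7300 = 203.9061
Higher: delay to age 2 (203.9061).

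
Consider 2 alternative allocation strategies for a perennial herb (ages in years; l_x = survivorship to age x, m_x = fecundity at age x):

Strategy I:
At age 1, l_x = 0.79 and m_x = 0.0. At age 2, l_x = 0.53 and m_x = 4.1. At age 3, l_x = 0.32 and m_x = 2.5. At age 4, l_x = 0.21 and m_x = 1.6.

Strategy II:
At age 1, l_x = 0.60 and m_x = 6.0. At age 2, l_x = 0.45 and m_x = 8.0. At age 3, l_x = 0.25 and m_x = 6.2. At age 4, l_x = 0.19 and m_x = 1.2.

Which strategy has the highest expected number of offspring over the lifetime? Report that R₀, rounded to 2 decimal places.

Strategy I: R₀ = 0.79×0.0 + 0.53×4.1 + 0.32×2.5 + 0.21×1.6 = 3.3090
Strategy II: R₀ = 0.60×6.0 + 0.45×8.0 + 0.25×6.2 + 0.19×1.2 = 8.9780
Highest R₀: strategy II with 8.9780.

8.98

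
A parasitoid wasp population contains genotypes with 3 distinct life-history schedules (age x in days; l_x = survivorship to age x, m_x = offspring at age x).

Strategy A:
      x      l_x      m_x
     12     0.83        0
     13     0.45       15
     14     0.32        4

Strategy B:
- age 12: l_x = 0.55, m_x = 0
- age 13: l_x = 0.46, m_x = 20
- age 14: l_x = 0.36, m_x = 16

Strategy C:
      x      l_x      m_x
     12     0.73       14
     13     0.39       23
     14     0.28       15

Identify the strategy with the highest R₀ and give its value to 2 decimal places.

Strategy A: R₀ = 0.83×0 + 0.45×15 + 0.32×4 = 8.0300
Strategy B: R₀ = 0.55×0 + 0.46×20 + 0.36×16 = 14.9600
Strategy C: R₀ = 0.73×14 + 0.39×23 + 0.28×15 = 23.3900
Highest R₀: strategy C with 23.3900.

23.39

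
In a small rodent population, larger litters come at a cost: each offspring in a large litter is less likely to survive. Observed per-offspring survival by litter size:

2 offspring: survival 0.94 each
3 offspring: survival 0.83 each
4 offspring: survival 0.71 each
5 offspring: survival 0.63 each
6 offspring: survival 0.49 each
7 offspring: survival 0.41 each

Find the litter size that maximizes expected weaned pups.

Expected weaned pups = c × s(c):
  c=2: 2 × 0.94 = 1.880
  c=3: 3 × 0.83 = 2.490
  c=4: 4 × 0.71 = 2.840
  c=5: 5 × 0.63 = 3.150
  c=6: 6 × 0.49 = 2.940
  c=7: 7 × 0.41 = 2.870
Maximum at c = 5 (3.150 weaned pups).

5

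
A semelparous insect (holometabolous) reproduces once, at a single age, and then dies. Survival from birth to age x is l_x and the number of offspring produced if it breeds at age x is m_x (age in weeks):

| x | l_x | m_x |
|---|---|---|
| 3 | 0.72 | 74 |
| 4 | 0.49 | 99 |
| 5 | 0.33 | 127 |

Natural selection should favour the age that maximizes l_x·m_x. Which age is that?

3

Expected offspring if breeding at age x = l_x × m_x:
  age 3: 0.72 × 74 = 53.280
  age 4: 0.49 × 99 = 48.510
  age 5: 0.33 × 127 = 41.910
Maximum at age 3 (53.280).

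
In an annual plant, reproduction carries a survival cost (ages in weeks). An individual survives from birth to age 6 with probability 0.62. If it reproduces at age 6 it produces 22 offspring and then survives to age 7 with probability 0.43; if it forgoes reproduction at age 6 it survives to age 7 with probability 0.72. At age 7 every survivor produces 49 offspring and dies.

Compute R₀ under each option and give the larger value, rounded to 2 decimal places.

26.70

breed at age 6: R₀ = 0.62 × (22 + 0.43 × 49) = 0.62 × 43.0700 = 26.7034
delay to age 7: R₀ = 0.62 × (0.72 × 49) = 0.62 × 35.2800 = 21.8736
Higher: breed at age 6 (26.7034).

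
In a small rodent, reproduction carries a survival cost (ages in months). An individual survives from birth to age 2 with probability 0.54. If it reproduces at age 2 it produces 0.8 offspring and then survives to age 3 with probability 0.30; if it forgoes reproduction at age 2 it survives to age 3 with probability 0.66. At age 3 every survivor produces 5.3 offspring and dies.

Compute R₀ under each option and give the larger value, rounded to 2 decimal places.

breed at age 2: R₀ = 0.54 × (0.8 + 0.30 × 5.3) = 0.54 × 2.3900 = 1.2906
delay to age 3: R₀ = 0.54 × (0.66 × 5.3) = 0.54 × 3.4980 = 1.8889
Higher: delay to age 3 (1.8889).

1.89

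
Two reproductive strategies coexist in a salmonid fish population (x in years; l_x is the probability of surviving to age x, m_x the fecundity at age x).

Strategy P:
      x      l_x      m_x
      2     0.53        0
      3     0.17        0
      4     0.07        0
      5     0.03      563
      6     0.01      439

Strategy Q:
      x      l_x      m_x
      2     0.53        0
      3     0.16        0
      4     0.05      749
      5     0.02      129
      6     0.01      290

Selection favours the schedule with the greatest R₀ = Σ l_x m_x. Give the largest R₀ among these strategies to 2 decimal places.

Strategy P: R₀ = 0.53×0 + 0.17×0 + 0.07×0 + 0.03×563 + 0.01×439 = 21.2800
Strategy Q: R₀ = 0.53×0 + 0.16×0 + 0.05×749 + 0.02×129 + 0.01×290 = 42.9300
Highest R₀: strategy Q with 42.9300.

42.93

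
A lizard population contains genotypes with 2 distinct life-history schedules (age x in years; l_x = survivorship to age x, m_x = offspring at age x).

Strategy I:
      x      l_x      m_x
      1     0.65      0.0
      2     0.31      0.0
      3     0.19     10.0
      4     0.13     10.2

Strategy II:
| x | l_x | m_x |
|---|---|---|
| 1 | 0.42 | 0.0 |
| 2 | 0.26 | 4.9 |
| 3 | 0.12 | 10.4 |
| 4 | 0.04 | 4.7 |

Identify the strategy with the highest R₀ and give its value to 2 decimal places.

3.23

Strategy I: R₀ = 0.65×0.0 + 0.31×0.0 + 0.19×10.0 + 0.13×10.2 = 3.2260
Strategy II: R₀ = 0.42×0.0 + 0.26×4.9 + 0.12×10.4 + 0.04×4.7 = 2.7100
Highest R₀: strategy I with 3.2260.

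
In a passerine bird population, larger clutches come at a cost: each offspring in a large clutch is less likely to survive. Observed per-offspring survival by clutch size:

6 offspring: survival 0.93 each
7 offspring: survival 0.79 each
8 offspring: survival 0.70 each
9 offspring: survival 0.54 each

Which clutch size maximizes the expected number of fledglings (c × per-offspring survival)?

Expected fledglings = c × s(c):
  c=6: 6 × 0.93 = 5.580
  c=7: 7 × 0.79 = 5.530
  c=8: 8 × 0.70 = 5.600
  c=9: 9 × 0.54 = 4.860
Maximum at c = 8 (5.600 fledglings).

8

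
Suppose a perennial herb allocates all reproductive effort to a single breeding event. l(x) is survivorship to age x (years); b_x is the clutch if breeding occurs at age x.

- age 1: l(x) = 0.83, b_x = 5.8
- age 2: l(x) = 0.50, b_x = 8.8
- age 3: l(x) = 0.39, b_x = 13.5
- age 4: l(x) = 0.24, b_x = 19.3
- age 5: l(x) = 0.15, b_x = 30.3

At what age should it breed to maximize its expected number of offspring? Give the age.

Expected offspring if breeding at age x = l(x) × b_x:
  age 1: 0.83 × 5.8 = 4.814
  age 2: 0.50 × 8.8 = 4.400
  age 3: 0.39 × 13.5 = 5.265
  age 4: 0.24 × 19.3 = 4.632
  age 5: 0.15 × 30.3 = 4.545
Maximum at age 3 (5.265).

3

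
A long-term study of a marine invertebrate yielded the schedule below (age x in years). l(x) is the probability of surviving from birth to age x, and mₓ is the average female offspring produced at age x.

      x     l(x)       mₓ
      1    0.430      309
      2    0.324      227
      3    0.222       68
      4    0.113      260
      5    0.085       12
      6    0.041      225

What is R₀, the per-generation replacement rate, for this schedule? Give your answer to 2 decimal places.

R₀ = Σ l(x) mₓ:
  age 1: 0.430 × 309 = 132.8700
  age 2: 0.324 × 227 = 73.5480
  age 3: 0.222 × 68 = 15.0960
  age 4: 0.113 × 260 = 29.3800
  age 5: 0.085 × 12 = 1.0200
  age 6: 0.041 × 225 = 9.2250
R₀ = 132.8700 + 73.5480 + 15.0960 + 29.3800 + 1.0200 + 9.2250 = 261.1390

261.14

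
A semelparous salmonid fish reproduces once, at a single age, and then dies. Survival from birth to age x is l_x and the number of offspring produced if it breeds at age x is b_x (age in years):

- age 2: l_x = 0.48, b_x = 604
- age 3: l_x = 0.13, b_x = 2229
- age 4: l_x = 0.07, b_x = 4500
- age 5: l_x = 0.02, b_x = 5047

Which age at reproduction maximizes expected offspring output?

4

Expected offspring if breeding at age x = l_x × b_x:
  age 2: 0.48 × 604 = 289.920
  age 3: 0.13 × 2229 = 289.770
  age 4: 0.07 × 4500 = 315.000
  age 5: 0.02 × 5047 = 100.940
Maximum at age 4 (315.000).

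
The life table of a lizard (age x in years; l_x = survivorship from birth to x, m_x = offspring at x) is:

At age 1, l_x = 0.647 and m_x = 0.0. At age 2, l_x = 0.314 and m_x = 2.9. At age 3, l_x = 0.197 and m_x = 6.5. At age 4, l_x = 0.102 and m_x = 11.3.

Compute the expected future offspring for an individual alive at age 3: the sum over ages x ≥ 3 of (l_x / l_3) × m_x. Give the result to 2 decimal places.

12.35

l_3 = 0.197. Conditional survival from age 3 to x is l_x / l_3.
  x=3: (0.197/0.197) × 6.5 = 6.5000
  x=4: (0.102/0.197) × 11.3 = 5.8508
Sum = 6.5000 + 5.8508 = 12.3508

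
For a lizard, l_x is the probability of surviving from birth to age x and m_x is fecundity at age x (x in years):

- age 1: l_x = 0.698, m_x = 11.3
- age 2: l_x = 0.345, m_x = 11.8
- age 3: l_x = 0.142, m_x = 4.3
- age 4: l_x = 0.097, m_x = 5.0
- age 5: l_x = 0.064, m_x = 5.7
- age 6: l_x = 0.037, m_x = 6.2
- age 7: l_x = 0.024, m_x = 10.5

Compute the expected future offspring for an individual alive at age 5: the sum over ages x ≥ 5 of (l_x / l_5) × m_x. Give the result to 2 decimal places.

l_5 = 0.064. Conditional survival from age 5 to x is l_x / l_5.
  x=5: (0.064/0.064) × 5.7 = 5.7000
  x=6: (0.037/0.064) × 6.2 = 3.5844
  x=7: (0.024/0.064) × 10.5 = 3.9375
Sum = 5.7000 + 3.5844 + 3.9375 = 13.2219

13.22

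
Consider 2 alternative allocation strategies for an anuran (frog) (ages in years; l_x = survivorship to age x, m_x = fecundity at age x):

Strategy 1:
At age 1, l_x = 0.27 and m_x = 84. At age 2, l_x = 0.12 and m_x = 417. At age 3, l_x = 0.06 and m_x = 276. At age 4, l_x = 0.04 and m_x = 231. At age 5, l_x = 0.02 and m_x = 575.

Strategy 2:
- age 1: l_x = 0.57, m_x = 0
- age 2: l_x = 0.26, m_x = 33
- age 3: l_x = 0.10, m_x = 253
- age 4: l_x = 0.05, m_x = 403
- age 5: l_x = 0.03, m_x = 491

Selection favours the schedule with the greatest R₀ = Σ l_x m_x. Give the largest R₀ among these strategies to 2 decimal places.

Strategy 1: R₀ = 0.27×84 + 0.12×417 + 0.06×276 + 0.04×231 + 0.02×575 = 110.0200
Strategy 2: R₀ = 0.57×0 + 0.26×33 + 0.10×253 + 0.05×403 + 0.03×491 = 68.7600
Highest R₀: strategy 1 with 110.0200.

110.02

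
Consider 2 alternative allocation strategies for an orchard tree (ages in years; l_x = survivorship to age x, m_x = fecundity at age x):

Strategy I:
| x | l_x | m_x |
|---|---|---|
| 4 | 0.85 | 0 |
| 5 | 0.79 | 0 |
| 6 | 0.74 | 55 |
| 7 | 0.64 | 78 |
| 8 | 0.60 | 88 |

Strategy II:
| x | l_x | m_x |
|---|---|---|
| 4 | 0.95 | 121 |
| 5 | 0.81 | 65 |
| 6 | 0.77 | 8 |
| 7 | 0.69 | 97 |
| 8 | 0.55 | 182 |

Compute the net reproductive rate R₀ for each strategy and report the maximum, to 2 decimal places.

Strategy I: R₀ = 0.85×0 + 0.79×0 + 0.74×55 + 0.64×78 + 0.60×88 = 143.4200
Strategy II: R₀ = 0.95×121 + 0.81×65 + 0.77×8 + 0.69×97 + 0.55×182 = 340.7900
Highest R₀: strategy II with 340.7900.

340.79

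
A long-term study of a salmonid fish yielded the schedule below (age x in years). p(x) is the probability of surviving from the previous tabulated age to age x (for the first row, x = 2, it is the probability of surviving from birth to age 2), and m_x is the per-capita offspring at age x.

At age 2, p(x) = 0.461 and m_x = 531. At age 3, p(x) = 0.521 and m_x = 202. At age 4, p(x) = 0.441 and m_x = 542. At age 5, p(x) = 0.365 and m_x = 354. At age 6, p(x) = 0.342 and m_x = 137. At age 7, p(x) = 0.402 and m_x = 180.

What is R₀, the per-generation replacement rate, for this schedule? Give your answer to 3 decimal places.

367.170

Survivorship from birth: l_x = p_2·p_3·…·p_x.
  l_2 = 0.46100
  l_3 = 0.24018
  l_4 = 0.10592
  l_5 = 0.03866
  l_6 = 0.01322
  l_7 = 0.00532
R₀ = Σ l_x m_x:
  age 2: 0.46100 × 531 = 244.7910
  age 3: 0.24018 × 202 = 48.5164
  age 4: 0.10592 × 542 = 57.4086
  age 5: 0.03866 × 354 = 13.6856
  age 6: 0.01322 × 137 = 1.8111
  age 7: 0.00532 × 180 = 0.9576
R₀ = 244.7910 + 48.5164 + 57.4086 + 13.6856 + 1.8111 + 0.9576 = 367.1704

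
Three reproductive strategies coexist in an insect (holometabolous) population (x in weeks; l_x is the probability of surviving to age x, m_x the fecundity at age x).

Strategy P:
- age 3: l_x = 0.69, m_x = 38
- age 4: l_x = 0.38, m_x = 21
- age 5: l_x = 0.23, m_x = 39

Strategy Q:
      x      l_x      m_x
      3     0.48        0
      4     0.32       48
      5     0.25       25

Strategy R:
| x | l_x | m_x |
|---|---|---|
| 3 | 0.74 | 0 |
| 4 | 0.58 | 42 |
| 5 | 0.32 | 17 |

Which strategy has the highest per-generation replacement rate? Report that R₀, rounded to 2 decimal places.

Strategy P: R₀ = 0.69×38 + 0.38×21 + 0.23×39 = 43.1700
Strategy Q: R₀ = 0.48×0 + 0.32×48 + 0.25×25 = 21.6100
Strategy R: R₀ = 0.74×0 + 0.58×42 + 0.32×17 = 29.8000
Highest R₀: strategy P with 43.1700.

43.17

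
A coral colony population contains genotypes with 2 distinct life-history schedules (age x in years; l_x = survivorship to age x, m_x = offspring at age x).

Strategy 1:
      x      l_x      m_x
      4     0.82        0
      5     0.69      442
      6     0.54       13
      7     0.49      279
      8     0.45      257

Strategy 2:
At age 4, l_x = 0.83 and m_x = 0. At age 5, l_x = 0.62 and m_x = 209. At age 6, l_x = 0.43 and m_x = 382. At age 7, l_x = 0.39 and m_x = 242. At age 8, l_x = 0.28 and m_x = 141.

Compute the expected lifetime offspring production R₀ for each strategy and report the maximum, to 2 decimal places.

564.36

Strategy 1: R₀ = 0.82×0 + 0.69×442 + 0.54×13 + 0.49×279 + 0.45×257 = 564.3600
Strategy 2: R₀ = 0.83×0 + 0.62×209 + 0.43×382 + 0.39×242 + 0.28×141 = 427.7000
Highest R₀: strategy 1 with 564.3600.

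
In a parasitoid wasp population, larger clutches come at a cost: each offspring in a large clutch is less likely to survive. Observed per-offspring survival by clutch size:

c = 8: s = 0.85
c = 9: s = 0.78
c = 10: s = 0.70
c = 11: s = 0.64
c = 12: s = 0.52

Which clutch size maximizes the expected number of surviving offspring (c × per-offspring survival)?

Expected surviving offspring = c × s(c):
  c=8: 8 × 0.85 = 6.800
  c=9: 9 × 0.78 = 7.020
  c=10: 10 × 0.70 = 7.000
  c=11: 11 × 0.64 = 7.040
  c=12: 12 × 0.52 = 6.240
Maximum at c = 11 (7.040 surviving offspring).

11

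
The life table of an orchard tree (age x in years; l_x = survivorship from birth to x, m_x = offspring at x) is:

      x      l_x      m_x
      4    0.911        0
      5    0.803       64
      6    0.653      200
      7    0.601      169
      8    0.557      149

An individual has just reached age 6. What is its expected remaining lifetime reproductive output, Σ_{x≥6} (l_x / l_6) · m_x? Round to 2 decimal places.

l_6 = 0.653. Conditional survival from age 6 to x is l_x / l_6.
  x=6: (0.653/0.653) × 200 = 200.0000
  x=7: (0.601/0.653) × 169 = 155.5421
  x=8: (0.557/0.653) × 149 = 127.0949
Sum = 200.0000 + 155.5421 + 127.0949 = 482.6371

482.64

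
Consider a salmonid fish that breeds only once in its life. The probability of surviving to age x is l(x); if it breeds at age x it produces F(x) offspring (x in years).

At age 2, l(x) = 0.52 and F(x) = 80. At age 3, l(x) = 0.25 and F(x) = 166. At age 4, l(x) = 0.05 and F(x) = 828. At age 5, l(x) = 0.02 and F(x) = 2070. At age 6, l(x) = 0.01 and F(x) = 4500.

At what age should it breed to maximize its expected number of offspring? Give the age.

Expected offspring if breeding at age x = l(x) × F(x):
  age 2: 0.52 × 80 = 41.600
  age 3: 0.25 × 166 = 41.500
  age 4: 0.05 × 828 = 41.400
  age 5: 0.02 × 2070 = 41.400
  age 6: 0.01 × 4500 = 45.000
Maximum at age 6 (45.000).

6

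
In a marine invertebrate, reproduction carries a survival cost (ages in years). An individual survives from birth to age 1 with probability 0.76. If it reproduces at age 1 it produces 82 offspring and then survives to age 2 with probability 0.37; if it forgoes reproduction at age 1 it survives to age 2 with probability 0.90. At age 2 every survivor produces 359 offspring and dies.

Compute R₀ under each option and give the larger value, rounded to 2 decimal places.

breed at age 1: R₀ = 0.76 × (82 + 0.37 × 359) = 0.76 × 214.8300 = 163.2708
delay to age 2: R₀ = 0.76 × (0.90 × 359) = 0.76 × 323.1000 = 245.5560
Higher: delay to age 2 (245.5560).

245.56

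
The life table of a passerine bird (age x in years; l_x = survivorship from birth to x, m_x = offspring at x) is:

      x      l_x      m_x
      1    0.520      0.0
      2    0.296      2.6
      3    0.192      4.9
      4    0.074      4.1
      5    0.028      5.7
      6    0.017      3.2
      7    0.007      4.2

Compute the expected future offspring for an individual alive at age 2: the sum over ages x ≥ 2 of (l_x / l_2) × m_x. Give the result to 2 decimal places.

l_2 = 0.296. Conditional survival from age 2 to x is l_x / l_2.
  x=2: (0.296/0.296) × 2.6 = 2.6000
  x=3: (0.192/0.296) × 4.9 = 3.1784
  x=4: (0.074/0.296) × 4.1 = 1.0250
  x=5: (0.028/0.296) × 5.7 = 0.5392
  x=6: (0.017/0.296) × 3.2 = 0.1838
  x=7: (0.007/0.296) × 4.2 = 0.0993
Sum = 2.6000 + 3.1784 + 1.0250 + 0.5392 + 0.1838 + 0.0993 = 7.6257

7.63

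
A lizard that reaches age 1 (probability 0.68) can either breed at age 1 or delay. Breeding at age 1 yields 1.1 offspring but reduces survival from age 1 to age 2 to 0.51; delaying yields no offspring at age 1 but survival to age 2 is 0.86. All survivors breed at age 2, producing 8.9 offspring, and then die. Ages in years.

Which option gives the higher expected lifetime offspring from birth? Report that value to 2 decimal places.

5.20

breed at age 1: R₀ = 0.68 × (1.1 + 0.51 × 8.9) = 0.68 × 5.6390 = 3.8345
delay to age 2: R₀ = 0.68 × (0.86 × 8.9) = 0.68 × 7.6540 = 5.2047
Higher: delay to age 2 (5.2047).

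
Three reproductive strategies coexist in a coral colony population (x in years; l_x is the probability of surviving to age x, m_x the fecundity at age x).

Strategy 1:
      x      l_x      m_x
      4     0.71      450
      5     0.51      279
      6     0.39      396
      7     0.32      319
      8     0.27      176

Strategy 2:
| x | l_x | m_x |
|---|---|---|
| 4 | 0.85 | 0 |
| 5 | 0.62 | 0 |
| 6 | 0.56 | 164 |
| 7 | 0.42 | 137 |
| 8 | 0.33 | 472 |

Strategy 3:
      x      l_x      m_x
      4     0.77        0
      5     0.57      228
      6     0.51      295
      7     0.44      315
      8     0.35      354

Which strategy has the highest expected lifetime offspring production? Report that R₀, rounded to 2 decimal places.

Strategy 1: R₀ = 0.71×450 + 0.51×279 + 0.39×396 + 0.32×319 + 0.27×176 = 765.8300
Strategy 2: R₀ = 0.85×0 + 0.62×0 + 0.56×164 + 0.42×137 + 0.33×472 = 305.1400
Strategy 3: R₀ = 0.77×0 + 0.57×228 + 0.51×295 + 0.44×315 + 0.35×354 = 542.9100
Highest R₀: strategy 1 with 765.8300.

765.83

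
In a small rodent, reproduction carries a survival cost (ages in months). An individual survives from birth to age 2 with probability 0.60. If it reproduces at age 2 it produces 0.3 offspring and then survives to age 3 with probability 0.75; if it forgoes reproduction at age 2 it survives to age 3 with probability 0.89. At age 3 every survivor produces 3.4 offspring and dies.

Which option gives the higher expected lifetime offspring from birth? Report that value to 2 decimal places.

1.82

breed at age 2: R₀ = 0.60 × (0.3 + 0.75 × 3.4) = 0.60 × 2.8500 = 1.7100
delay to age 3: R₀ = 0.60 × (0.89 × 3.4) = 0.60 × 3.0260 = 1.8156
Higher: delay to age 3 (1.8156).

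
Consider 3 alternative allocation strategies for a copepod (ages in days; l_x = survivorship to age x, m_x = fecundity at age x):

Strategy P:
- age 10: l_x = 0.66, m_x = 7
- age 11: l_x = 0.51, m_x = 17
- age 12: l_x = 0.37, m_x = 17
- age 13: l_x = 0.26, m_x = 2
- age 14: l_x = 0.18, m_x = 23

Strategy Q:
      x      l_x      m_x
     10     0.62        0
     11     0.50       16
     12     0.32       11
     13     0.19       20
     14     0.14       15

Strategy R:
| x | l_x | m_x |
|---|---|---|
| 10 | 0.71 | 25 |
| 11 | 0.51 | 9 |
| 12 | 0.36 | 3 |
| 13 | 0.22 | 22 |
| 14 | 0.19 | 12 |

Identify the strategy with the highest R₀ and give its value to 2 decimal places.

30.54

Strategy P: R₀ = 0.66×7 + 0.51×17 + 0.37×17 + 0.26×2 + 0.18×23 = 24.2400
Strategy Q: R₀ = 0.62×0 + 0.50×16 + 0.32×11 + 0.19×20 + 0.14×15 = 17.4200
Strategy R: R₀ = 0.71×25 + 0.51×9 + 0.36×3 + 0.22×22 + 0.19×12 = 30.5400
Highest R₀: strategy R with 30.5400.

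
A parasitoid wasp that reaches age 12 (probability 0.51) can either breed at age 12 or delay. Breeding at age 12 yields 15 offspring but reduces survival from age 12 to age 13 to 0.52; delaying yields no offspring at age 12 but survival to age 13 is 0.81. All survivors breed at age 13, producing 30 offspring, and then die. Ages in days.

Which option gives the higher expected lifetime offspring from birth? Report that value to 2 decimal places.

breed at age 12: R₀ = 0.51 × (15 + 0.52 × 30) = 0.51 × 30.6000 = 15.6060
delay to age 13: R₀ = 0.51 × (0.81 × 30) = 0.51 × 24.3000 = 12.3930
Higher: breed at age 12 (15.6060).

15.61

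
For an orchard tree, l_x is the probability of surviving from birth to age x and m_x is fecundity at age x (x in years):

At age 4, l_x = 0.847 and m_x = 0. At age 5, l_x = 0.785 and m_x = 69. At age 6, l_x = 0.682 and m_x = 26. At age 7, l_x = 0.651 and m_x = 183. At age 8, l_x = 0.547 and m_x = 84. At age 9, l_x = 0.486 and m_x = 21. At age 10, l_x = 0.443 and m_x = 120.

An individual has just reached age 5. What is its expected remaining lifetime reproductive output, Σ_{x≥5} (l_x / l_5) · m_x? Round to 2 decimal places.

l_5 = 0.785. Conditional survival from age 5 to x is l_x / l_5.
  x=5: (0.785/0.785) × 69 = 69.0000
  x=6: (0.682/0.785) × 26 = 22.5885
  x=7: (0.651/0.785) × 183 = 151.7618
  x=8: (0.547/0.785) × 84 = 58.5325
  x=9: (0.486/0.785) × 21 = 13.0013
  x=10: (0.443/0.785) × 120 = 67.7197
Sum = 69.0000 + 22.5885 + 151.7618 + 58.5325 + 13.0013 + 67.7197 = 382.6038

382.60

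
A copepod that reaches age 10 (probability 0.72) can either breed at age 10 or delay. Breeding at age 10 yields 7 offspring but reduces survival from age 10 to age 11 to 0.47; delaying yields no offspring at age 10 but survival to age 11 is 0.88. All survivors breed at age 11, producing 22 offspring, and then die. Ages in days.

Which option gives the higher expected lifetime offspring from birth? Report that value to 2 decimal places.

13.94

breed at age 10: R₀ = 0.72 × (7 + 0.47 × 22) = 0.72 × 17.3400 = 12.4848
delay to age 11: R₀ = 0.72 × (0.88 × 22) = 0.72 × 19.3600 = 13.9392
Higher: delay to age 11 (13.9392).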